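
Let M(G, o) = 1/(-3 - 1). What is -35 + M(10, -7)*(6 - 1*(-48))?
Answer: -97/2 ≈ -48.500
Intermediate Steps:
M(G, o) = -¼ (M(G, o) = 1/(-4) = -¼)
-35 + M(10, -7)*(6 - 1*(-48)) = -35 - (6 - 1*(-48))/4 = -35 - (6 + 48)/4 = -35 - ¼*54 = -35 - 27/2 = -97/2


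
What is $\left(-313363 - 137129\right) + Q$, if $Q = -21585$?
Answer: $-472077$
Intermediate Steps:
$\left(-313363 - 137129\right) + Q = \left(-313363 - 137129\right) - 21585 = -450492 - 21585 = -472077$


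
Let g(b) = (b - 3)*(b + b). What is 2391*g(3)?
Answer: 0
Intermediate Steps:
g(b) = 2*b*(-3 + b) (g(b) = (-3 + b)*(2*b) = 2*b*(-3 + b))
2391*g(3) = 2391*(2*3*(-3 + 3)) = 2391*(2*3*0) = 2391*0 = 0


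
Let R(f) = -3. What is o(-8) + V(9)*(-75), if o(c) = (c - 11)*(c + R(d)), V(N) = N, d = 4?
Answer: -466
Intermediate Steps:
o(c) = (-11 + c)*(-3 + c) (o(c) = (c - 11)*(c - 3) = (-11 + c)*(-3 + c))
o(-8) + V(9)*(-75) = (33 + (-8)² - 14*(-8)) + 9*(-75) = (33 + 64 + 112) - 675 = 209 - 675 = -466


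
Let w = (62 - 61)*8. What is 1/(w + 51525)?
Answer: 1/51533 ≈ 1.9405e-5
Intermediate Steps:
w = 8 (w = 1*8 = 8)
1/(w + 51525) = 1/(8 + 51525) = 1/51533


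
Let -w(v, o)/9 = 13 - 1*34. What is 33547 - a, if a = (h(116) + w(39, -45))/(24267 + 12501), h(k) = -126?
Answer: 411152011/12256 ≈ 33547.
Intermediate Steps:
w(v, o) = 189 (w(v, o) = -9*(13 - 1*34) = -9*(13 - 34) = -9*(-21) = 189)
a = 21/12256 (a = (-126 + 189)/(24267 + 12501) = 63/36768 = 63*(1/36768) = 21/12256 ≈ 0.0017134)
33547 - a = 33547 - 1*21/12256 = 33547 - 21/12256 = 411152011/12256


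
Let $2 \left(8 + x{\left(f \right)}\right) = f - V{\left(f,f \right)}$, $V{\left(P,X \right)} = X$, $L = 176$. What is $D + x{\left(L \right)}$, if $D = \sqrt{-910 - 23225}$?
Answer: $-8 + i \sqrt{24135} \approx -8.0 + 155.35 i$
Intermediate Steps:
$D = i \sqrt{24135}$ ($D = \sqrt{-24135} = i \sqrt{24135} \approx 155.35 i$)
$x{\left(f \right)} = -8$ ($x{\left(f \right)} = -8 + \frac{f - f}{2} = -8 + \frac{1}{2} \cdot 0 = -8 + 0 = -8$)
$D + x{\left(L \right)} = i \sqrt{24135} - 8 = -8 + i \sqrt{24135}$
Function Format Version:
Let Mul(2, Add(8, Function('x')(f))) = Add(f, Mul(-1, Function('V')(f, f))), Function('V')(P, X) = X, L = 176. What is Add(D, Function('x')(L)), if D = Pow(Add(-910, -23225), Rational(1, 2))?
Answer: Add(-8, Mul(I, Pow(24135, Rational(1, 2)))) ≈ Add(-8.0000, Mul(155.35, I))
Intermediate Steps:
D = Mul(I, Pow(24135, Rational(1, 2))) (D = Pow(-24135, Rational(1, 2)) = Mul(I, Pow(24135, Rational(1, 2))) ≈ Mul(155.35, I))
Function('x')(f) = -8 (Function('x')(f) = Add(-8, Mul(Rational(1, 2), Add(f, Mul(-1, f)))) = Add(-8, Mul(Rational(1, 2), 0)) = Add(-8, 0) = -8)
Add(D, Function('x')(L)) = Add(Mul(I, Pow(24135, Rational(1, 2))), -8) = Add(-8, Mul(I, Pow(24135, Rational(1, 2))))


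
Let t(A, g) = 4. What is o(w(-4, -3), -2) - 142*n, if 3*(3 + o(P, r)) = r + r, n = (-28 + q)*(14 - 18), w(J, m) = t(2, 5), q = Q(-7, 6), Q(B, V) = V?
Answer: -37501/3 ≈ -12500.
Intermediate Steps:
q = 6
w(J, m) = 4
n = 88 (n = (-28 + 6)*(14 - 18) = -22*(-4) = 88)
o(P, r) = -3 + 2*r/3 (o(P, r) = -3 + (r + r)/3 = -3 + (2*r)/3 = -3 + 2*r/3)
o(w(-4, -3), -2) - 142*n = (-3 + (⅔)*(-2)) - 142*88 = (-3 - 4/3) - 12496 = -13/3 - 12496 = -37501/3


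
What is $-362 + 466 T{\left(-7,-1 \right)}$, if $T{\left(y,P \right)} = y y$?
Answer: $22472$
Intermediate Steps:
$T{\left(y,P \right)} = y^{2}$
$-362 + 466 T{\left(-7,-1 \right)} = -362 + 466 \left(-7\right)^{2} = -362 + 466 \cdot 49 = -362 + 22834 = 22472$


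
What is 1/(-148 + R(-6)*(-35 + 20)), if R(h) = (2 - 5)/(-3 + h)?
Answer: -1/153 ≈ -0.0065359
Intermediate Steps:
R(h) = -3/(-3 + h)
1/(-148 + R(-6)*(-35 + 20)) = 1/(-148 + (-3/(-3 - 6))*(-35 + 20)) = 1/(-148 - 3/(-9)*(-15)) = 1/(-148 - 3*(-⅑)*(-15)) = 1/(-148 + (⅓)*(-15)) = 1/(-148 - 5) = 1/(-153) = -1/153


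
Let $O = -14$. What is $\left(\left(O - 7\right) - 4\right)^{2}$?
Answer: $625$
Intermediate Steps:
$\left(\left(O - 7\right) - 4\right)^{2} = \left(\left(-14 - 7\right) - 4\right)^{2} = \left(-21 - 4\right)^{2} = \left(-25\right)^{2} = 625$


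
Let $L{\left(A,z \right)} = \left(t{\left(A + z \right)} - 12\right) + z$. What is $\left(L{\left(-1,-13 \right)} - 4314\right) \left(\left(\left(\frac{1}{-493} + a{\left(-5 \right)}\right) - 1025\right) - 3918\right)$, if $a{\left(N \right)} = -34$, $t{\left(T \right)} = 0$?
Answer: $\frac{10646439418}{493} \approx 2.1595 \cdot 10^{7}$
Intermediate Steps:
$L{\left(A,z \right)} = -12 + z$ ($L{\left(A,z \right)} = \left(0 - 12\right) + z = -12 + z$)
$\left(L{\left(-1,-13 \right)} - 4314\right) \left(\left(\left(\frac{1}{-493} + a{\left(-5 \right)}\right) - 1025\right) - 3918\right) = \left(\left(-12 - 13\right) - 4314\right) \left(\left(\left(\frac{1}{-493} - 34\right) - 1025\right) - 3918\right) = \left(-25 - 4314\right) \left(\left(\left(- \frac{1}{493} - 34\right) - 1025\right) - 3918\right) = - 4339 \left(\left(- \frac{16763}{493} - 1025\right) - 3918\right) = - 4339 \left(- \frac{522088}{493} - 3918\right) = \left(-4339\right) \left(- \frac{2453662}{493}\right) = \frac{10646439418}{493}$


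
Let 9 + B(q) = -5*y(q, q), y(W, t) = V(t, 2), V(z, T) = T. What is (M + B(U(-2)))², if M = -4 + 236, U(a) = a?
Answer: 45369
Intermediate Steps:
y(W, t) = 2
M = 232
B(q) = -19 (B(q) = -9 - 5*2 = -9 - 10 = -19)
(M + B(U(-2)))² = (232 - 19)² = 213² = 45369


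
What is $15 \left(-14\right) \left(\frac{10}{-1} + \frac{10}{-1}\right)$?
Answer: $4200$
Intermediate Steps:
$15 \left(-14\right) \left(\frac{10}{-1} + \frac{10}{-1}\right) = - 210 \left(10 \left(-1\right) + 10 \left(-1\right)\right) = - 210 \left(-10 - 10\right) = \left(-210\right) \left(-20\right) = 4200$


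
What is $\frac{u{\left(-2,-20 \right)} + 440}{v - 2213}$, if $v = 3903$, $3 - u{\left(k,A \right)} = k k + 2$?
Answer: $\frac{437}{1690} \approx 0.25858$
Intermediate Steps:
$u{\left(k,A \right)} = 1 - k^{2}$ ($u{\left(k,A \right)} = 3 - \left(k k + 2\right) = 3 - \left(k^{2} + 2\right) = 3 - \left(2 + k^{2}\right) = 1 - k^{2}$)
$\frac{u{\left(-2,-20 \right)} + 440}{v - 2213} = \frac{\left(1 - \left(-2\right)^{2}\right) + 440}{3903 - 2213} = \frac{\left(1 - 4\right) + 440}{1690} = \left(\left(1 - 4\right) + 440\right) \frac{1}{1690} = \left(-3 + 440\right) \frac{1}{1690} = 437 \cdot \frac{1}{1690} = \frac{437}{1690}$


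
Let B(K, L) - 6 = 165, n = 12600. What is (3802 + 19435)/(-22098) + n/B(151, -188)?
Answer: 30495697/419862 ≈ 72.633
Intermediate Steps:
B(K, L) = 171 (B(K, L) = 6 + 165 = 171)
(3802 + 19435)/(-22098) + n/B(151, -188) = (3802 + 19435)/(-22098) + 12600/171 = 23237*(-1/22098) + 12600*(1/171) = -23237/22098 + 1400/19 = 30495697/419862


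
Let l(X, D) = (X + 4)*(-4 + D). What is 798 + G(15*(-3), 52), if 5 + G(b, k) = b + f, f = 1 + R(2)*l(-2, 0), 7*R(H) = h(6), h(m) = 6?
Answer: 5195/7 ≈ 742.14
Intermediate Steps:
R(H) = 6/7 (R(H) = (⅐)*6 = 6/7)
l(X, D) = (-4 + D)*(4 + X) (l(X, D) = (4 + X)*(-4 + D) = (-4 + D)*(4 + X))
f = -41/7 (f = 1 + 6*(-16 - 4*(-2) + 4*0 + 0*(-2))/7 = 1 + 6*(-16 + 8 + 0 + 0)/7 = 1 + (6/7)*(-8) = 1 - 48/7 = -41/7 ≈ -5.8571)
G(b, k) = -76/7 + b (G(b, k) = -5 + (b - 41/7) = -5 + (-41/7 + b) = -76/7 + b)
798 + G(15*(-3), 52) = 798 + (-76/7 + 15*(-3)) = 798 + (-76/7 - 45) = 798 - 391/7 = 5195/7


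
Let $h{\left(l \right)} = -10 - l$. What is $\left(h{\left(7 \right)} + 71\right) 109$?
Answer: $5886$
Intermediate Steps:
$\left(h{\left(7 \right)} + 71\right) 109 = \left(\left(-10 - 7\right) + 71\right) 109 = \left(-17 + 71\right) 109 = 54 \cdot 109 = 5886$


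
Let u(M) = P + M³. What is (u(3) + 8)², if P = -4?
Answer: 961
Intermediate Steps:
u(M) = -4 + M³
(u(3) + 8)² = ((-4 + 3³) + 8)² = ((-4 + 27) + 8)² = (23 + 8)² = 31² = 961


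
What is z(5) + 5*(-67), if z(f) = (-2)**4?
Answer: -319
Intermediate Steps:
z(f) = 16
z(5) + 5*(-67) = 16 + 5*(-67) = 16 - 335 = -319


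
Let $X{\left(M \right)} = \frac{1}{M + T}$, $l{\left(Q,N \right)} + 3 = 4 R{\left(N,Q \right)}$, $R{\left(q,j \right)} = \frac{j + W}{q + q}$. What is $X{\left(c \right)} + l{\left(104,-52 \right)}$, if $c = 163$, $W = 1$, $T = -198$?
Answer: $- \frac{6431}{910} \approx -7.067$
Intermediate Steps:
$R{\left(q,j \right)} = \frac{1 + j}{2 q}$ ($R{\left(q,j \right)} = \frac{j + 1}{q + q} = \frac{1 + j}{2 q}$)
$l{\left(Q,N \right)} = -3 + \frac{2 \left(1 + Q\right)}{N}$ ($l{\left(Q,N \right)} = -3 + 4 \frac{1 + Q}{2 N} = -3 + \frac{2 \left(1 + Q\right)}{N}$)
$X{\left(M \right)} = \frac{1}{-198 + M}$ ($X{\left(M \right)} = \frac{1}{M - 198} = \frac{1}{-198 + M}$)
$X{\left(c \right)} + l{\left(104,-52 \right)} = \frac{1}{-198 + 163} + \frac{2 - -156 + 2 \cdot 104}{-52} = \frac{1}{-35} - \frac{2 + 156 + 208}{52} = - \frac{1}{35} - \frac{183}{26} = - \frac{6431}{910}$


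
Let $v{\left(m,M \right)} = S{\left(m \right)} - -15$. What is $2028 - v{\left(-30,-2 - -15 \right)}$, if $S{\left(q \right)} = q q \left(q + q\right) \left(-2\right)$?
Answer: $-105987$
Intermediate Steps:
$S{\left(q \right)} = - 4 q^{3}$ ($S{\left(q \right)} = q^{2} \cdot 2 q \left(-2\right) = q^{2} \left(- 4 q\right) = - 4 q^{3}$)
$v{\left(m,M \right)} = 15 - 4 m^{3}$ ($v{\left(m,M \right)} = - 4 m^{3} - -15 = - 4 m^{3} + 15 = 15 - 4 m^{3}$)
$2028 - v{\left(-30,-2 - -15 \right)} = 2028 - \left(15 - 4 \left(-30\right)^{3}\right) = 2028 - \left(15 - -108000\right) = 2028 - \left(15 + 108000\right) = 2028 - 108015 = -105987$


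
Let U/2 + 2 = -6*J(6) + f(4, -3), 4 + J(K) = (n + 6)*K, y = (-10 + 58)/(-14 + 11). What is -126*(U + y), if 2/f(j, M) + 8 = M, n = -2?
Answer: 360864/11 ≈ 32806.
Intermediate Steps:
f(j, M) = 2/(-8 + M)
y = -16 (y = 48/(-3) = 48*(-1/3) = -16)
J(K) = -4 + 4*K (J(K) = -4 + (-2 + 6)*K = -4 + 4*K)
U = -2688/11 (U = -4 + 2*(-6*(-4 + 4*6) + 2/(-8 - 3)) = -4 + 2*(-6*(-4 + 24) + 2/(-11)) = -4 + 2*(-6*20 + 2*(-1/11)) = -4 + 2*(-120 - 2/11) = -4 + 2*(-1322/11) = -4 - 2644/11 = -2688/11 ≈ -244.36)
-126*(U + y) = -126*(-2688/11 - 16) = -126*(-2864/11) = 360864/11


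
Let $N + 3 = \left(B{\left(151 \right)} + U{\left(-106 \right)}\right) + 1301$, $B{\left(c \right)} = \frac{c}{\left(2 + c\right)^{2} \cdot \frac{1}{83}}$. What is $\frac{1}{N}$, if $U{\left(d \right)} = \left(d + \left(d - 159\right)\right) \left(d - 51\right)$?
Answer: $\frac{23409}{1393901438} \approx 1.6794 \cdot 10^{-5}$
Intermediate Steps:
$U{\left(d \right)} = \left(-159 + 2 d\right) \left(-51 + d\right)$ ($U{\left(d \right)} = \left(d + \left(-159 + d\right)\right) \left(-51 + d\right) = \left(-159 + 2 d\right) \left(-51 + d\right)$)
$B{\left(c \right)} = \frac{83 c}{\left(2 + c\right)^{2}}$ ($B{\left(c \right)} = \frac{c}{\left(2 + c\right)^{2} \cdot \frac{1}{83}} = \frac{c}{\frac{1}{83} \left(2 + c\right)^{2}} = c \frac{83}{\left(2 + c\right)^{2}} = \frac{83 c}{\left(2 + c\right)^{2}}$)
$N = \frac{1393901438}{23409}$ ($N = -3 + \left(\left(83 \cdot 151 \frac{1}{\left(2 + 151\right)^{2}} + \left(8109 - -27666 + 2 \left(-106\right)^{2}\right)\right) + 1301\right) = -3 + \left(\left(83 \cdot 151 \cdot \frac{1}{23409} + \left(8109 + 27666 + 2 \cdot 11236\right)\right) + 1301\right) = -3 + \left(\left(83 \cdot 151 \cdot \frac{1}{23409} + \left(8109 + 27666 + 22472\right)\right) + 1301\right) = -3 + \left(\left(\frac{12533}{23409} + 58247\right) + 1301\right) = -3 + \left(\frac{1363516556}{23409} + 1301\right) = -3 + \frac{1393971665}{23409} = \frac{1393901438}{23409} \approx 59546.0$)
$\frac{1}{N} = \frac{1}{\frac{1393901438}{23409}} = \frac{23409}{1393901438}$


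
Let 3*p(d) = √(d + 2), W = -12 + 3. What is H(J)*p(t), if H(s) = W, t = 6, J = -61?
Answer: -6*√2 ≈ -8.4853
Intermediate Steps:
W = -9
p(d) = √(2 + d)/3 (p(d) = √(d + 2)/3 = √(2 + d)/3)
H(s) = -9
H(J)*p(t) = -3*√(2 + 6) = -3*√8 = -3*2*√2 = -6*√2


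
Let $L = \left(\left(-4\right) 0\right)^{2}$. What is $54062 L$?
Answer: $0$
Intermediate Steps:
$L = 0$ ($L = 0^{2} = 0$)
$54062 L = 54062 \cdot 0 = 0$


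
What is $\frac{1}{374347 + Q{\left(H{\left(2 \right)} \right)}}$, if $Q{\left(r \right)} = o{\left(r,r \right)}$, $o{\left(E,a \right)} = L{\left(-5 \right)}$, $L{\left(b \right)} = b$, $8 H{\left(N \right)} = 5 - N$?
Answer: $\frac{1}{374342} \approx 2.6714 \cdot 10^{-6}$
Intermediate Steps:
$H{\left(N \right)} = \frac{5}{8} - \frac{N}{8}$ ($H{\left(N \right)} = \frac{5 - N}{8} = \frac{5}{8} - \frac{N}{8}$)
$o{\left(E,a \right)} = -5$
$Q{\left(r \right)} = -5$
$\frac{1}{374347 + Q{\left(H{\left(2 \right)} \right)}} = \frac{1}{374347 - 5} = \frac{1}{374342}$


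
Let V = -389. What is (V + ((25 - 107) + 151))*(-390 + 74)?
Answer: 101120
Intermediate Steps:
(V + ((25 - 107) + 151))*(-390 + 74) = (-389 + ((25 - 107) + 151))*(-390 + 74) = (-389 + (-82 + 151))*(-316) = (-389 + 69)*(-316) = -320*(-316) = 101120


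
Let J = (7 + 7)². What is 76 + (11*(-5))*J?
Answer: -10704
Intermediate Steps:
J = 196 (J = 14² = 196)
76 + (11*(-5))*J = 76 + (11*(-5))*196 = 76 - 55*196 = 76 - 10780 = -10704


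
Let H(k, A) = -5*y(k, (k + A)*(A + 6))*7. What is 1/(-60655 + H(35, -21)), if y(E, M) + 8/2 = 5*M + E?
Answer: -1/24990 ≈ -4.0016e-5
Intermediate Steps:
y(E, M) = -4 + E + 5*M (y(E, M) = -4 + (5*M + E) = -4 + (E + 5*M) = -4 + E + 5*M)
H(k, A) = 140 - 35*k - 175*(6 + A)*(A + k) (H(k, A) = -5*(-4 + k + 5*((k + A)*(A + 6)))*7 = -5*(-4 + k + 5*((A + k)*(6 + A)))*7 = -5*(-4 + k + 5*((6 + A)*(A + k)))*7 = -5*(-4 + k + 5*(6 + A)*(A + k))*7 = (20 - 5*k - 25*(6 + A)*(A + k))*7 = 140 - 35*k - 175*(6 + A)*(A + k))
1/(-60655 + H(35, -21)) = 1/(-60655 + (140 - 1085*35 - 1050*(-21) - 175*(-21)² - 175*(-21)*35)) = 1/(-60655 + (140 - 37975 + 22050 - 175*441 + 128625)) = 1/(-60655 + (140 - 37975 + 22050 - 77175 + 128625)) = 1/(-60655 + 35665) = 1/(-24990) = -1/24990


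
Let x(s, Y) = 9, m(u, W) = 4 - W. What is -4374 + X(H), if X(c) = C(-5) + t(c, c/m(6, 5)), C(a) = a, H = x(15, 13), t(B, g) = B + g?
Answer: -4379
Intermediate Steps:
H = 9
X(c) = -5 (X(c) = -5 + (c + c/(4 - 1*5)) = -5 + (c + c/(4 - 5)) = -5 + (c + c/(-1)) = -5 + (c + c*(-1)) = -5 + (c - c) = -5 + 0 = -5)
-4374 + X(H) = -4374 - 5 = -4379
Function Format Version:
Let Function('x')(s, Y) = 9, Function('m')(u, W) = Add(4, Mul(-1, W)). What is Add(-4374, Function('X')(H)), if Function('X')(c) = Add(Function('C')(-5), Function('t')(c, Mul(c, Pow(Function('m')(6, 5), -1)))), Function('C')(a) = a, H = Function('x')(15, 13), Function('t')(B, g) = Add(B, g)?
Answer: -4379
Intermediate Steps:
H = 9
Function('X')(c) = -5 (Function('X')(c) = Add(-5, Add(c, Mul(c, Pow(Add(4, Mul(-1, 5)), -1)))) = Add(-5, Add(c, Mul(c, Pow(Add(4, -5), -1)))) = Add(-5, Add(c, Mul(c, Pow(-1, -1)))) = Add(-5, Add(c, Mul(c, -1))) = Add(-5, Add(c, Mul(-1, c))) = Add(-5, 0) = -5)
Add(-4374, Function('X')(H)) = Add(-4374, -5) = -4379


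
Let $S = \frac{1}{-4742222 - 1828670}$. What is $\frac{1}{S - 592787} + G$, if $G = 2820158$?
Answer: $\frac{10984908415945777898}{3895139356005} \approx 2.8202 \cdot 10^{6}$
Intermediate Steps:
$S = - \frac{1}{6570892}$ ($S = \frac{1}{-6570892} = - \frac{1}{6570892} \approx -1.5219 \cdot 10^{-7}$)
$\frac{1}{S - 592787} + G = \frac{1}{- \frac{1}{6570892} - 592787} + 2820158 = \frac{1}{- \frac{3895139356005}{6570892}} + 2820158 = - \frac{6570892}{3895139356005} + 2820158 = \frac{10984908415945777898}{3895139356005}$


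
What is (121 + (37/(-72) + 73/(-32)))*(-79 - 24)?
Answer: -3506429/288 ≈ -12175.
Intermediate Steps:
(121 + (37/(-72) + 73/(-32)))*(-79 - 24) = (121 + (37*(-1/72) + 73*(-1/32)))*(-103) = (121 + (-37/72 - 73/32))*(-103) = (121 - 805/288)*(-103) = (34043/288)*(-103) = -3506429/288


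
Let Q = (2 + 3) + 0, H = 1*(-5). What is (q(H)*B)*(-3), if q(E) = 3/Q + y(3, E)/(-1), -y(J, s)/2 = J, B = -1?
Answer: 99/5 ≈ 19.800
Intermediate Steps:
y(J, s) = -2*J
H = -5
Q = 5 (Q = 5 + 0 = 5)
q(E) = 33/5 (q(E) = 3/5 - 2*3/(-1) = 3*(⅕) - 6*(-1) = ⅗ + 6 = 33/5)
(q(H)*B)*(-3) = ((33/5)*(-1))*(-3) = -33/5*(-3) = 99/5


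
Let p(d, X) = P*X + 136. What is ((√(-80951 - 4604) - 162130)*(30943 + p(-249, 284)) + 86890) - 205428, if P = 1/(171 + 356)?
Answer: -85663751056/17 + 16378917*I*√85555/527 ≈ -5.039e+9 + 9.0907e+6*I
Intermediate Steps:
P = 1/527 ≈ 0.0018975
p(d, X) = 136 + X/527 (p(d, X) = X/527 + 136 = 136 + X/527)
((√(-80951 - 4604) - 162130)*(30943 + p(-249, 284)) + 86890) - 205428 = ((√(-80951 - 4604) - 162130)*(30943 + (136 + (1/527)*284)) + 86890) - 205428 = ((√(-85555) - 162130)*(30943 + (136 + 284/527)) + 86890) - 205428 = ((I*√85555 - 162130)*(30943 + 71956/527) + 86890) - 205428 = ((-162130 + I*√85555)*(16378917/527) + 86890) - 205428 = ((-85661735910/17 + 16378917*I*√85555/527) + 86890) - 205428 = (-85660258780/17 + 16378917*I*√85555/527) - 205428 = -85663751056/17 + 16378917*I*√85555/527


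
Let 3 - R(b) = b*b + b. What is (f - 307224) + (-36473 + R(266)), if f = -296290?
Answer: -711006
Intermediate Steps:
R(b) = 3 - b - b² (R(b) = 3 - (b*b + b) = 3 - (b² + b) = 3 - (b + b²) = 3 + (-b - b²) = 3 - b - b²)
(f - 307224) + (-36473 + R(266)) = (-296290 - 307224) + (-36473 + (3 - 1*266 - 1*266²)) = -603514 + (-36473 + (3 - 266 - 1*70756)) = -603514 + (-36473 + (3 - 266 - 70756)) = -603514 + (-36473 - 71019) = -603514 - 107492 = -711006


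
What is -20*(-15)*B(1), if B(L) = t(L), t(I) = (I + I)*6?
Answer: 3600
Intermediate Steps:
t(I) = 12*I (t(I) = (2*I)*6 = 12*I)
B(L) = 12*L
-20*(-15)*B(1) = -20*(-15)*12*1 = -(-300)*12 = -1*(-3600) = 3600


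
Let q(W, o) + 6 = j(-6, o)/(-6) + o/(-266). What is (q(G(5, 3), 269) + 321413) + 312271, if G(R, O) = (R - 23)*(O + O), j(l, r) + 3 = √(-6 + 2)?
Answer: 84279106/133 - I/3 ≈ 6.3368e+5 - 0.33333*I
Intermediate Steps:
j(l, r) = -3 + 2*I (j(l, r) = -3 + √(-6 + 2) = -3 + √(-4) = -3 + 2*I)
G(R, O) = 2*O*(-23 + R) (G(R, O) = (-23 + R)*(2*O) = 2*O*(-23 + R))
q(W, o) = -11/2 - I/3 - o/266 (q(W, o) = -6 + ((-3 + 2*I)/(-6) + o/(-266)) = -6 + ((-3 + 2*I)*(-⅙) + o*(-1/266)) = -6 + ((½ - I/3) - o/266) = -6 + (½ - I/3 - o/266) = -11/2 - I/3 - o/266)
(q(G(5, 3), 269) + 321413) + 312271 = ((-11/2 - I/3 - 1/266*269) + 321413) + 312271 = ((-11/2 - I/3 - 269/266) + 321413) + 312271 = ((-866/133 - I/3) + 321413) + 312271 = (42747063/133 - I/3) + 312271 = 84279106/133 - I/3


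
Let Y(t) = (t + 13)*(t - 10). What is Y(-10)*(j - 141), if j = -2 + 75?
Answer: 4080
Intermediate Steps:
Y(t) = (-10 + t)*(13 + t) (Y(t) = (13 + t)*(-10 + t) = (-10 + t)*(13 + t))
j = 73
Y(-10)*(j - 141) = (-130 + (-10)**2 + 3*(-10))*(73 - 141) = (-130 + 100 - 30)*(-68) = -60*(-68) = 4080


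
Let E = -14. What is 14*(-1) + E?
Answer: -28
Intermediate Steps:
14*(-1) + E = 14*(-1) - 14 = -14 - 14 = -28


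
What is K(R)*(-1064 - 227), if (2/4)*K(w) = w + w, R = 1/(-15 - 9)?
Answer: 1291/6 ≈ 215.17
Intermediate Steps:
R = -1/24 (R = 1/(-24) = -1/24 ≈ -0.041667)
K(w) = 4*w (K(w) = 2*(w + w) = 2*(2*w) = 4*w)
K(R)*(-1064 - 227) = (4*(-1/24))*(-1064 - 227) = -⅙*(-1291) = 1291/6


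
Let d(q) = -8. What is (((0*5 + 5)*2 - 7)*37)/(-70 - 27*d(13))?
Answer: 111/146 ≈ 0.76027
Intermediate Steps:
(((0*5 + 5)*2 - 7)*37)/(-70 - 27*d(13)) = (((0*5 + 5)*2 - 7)*37)/(-70 - 27*(-8)) = (((0 + 5)*2 - 7)*37)/(-70 + 216) = ((5*2 - 7)*37)/146 = ((10 - 7)*37)*(1/146) = (3*37)*(1/146) = 111*(1/146) = 111/146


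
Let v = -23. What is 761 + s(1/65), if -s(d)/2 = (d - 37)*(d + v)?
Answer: -3967927/4225 ≈ -939.15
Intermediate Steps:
s(d) = -2*(-37 + d)*(-23 + d) (s(d) = -2*(d - 37)*(d - 23) = -2*(-37 + d)*(-23 + d))
761 + s(1/65) = 761 + (-1702 - 2*(1/65)² + 120/65) = 761 + (-1702 - 2*(1/65)² + 120*(1/65)) = 761 + (-1702 - 2*1/4225 + 24/13) = 761 + (-1702 - 2/4225 + 24/13) = 761 - 7183152/4225 = -3967927/4225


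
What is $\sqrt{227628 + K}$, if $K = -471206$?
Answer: $i \sqrt{243578} \approx 493.54 i$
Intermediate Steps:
$\sqrt{227628 + K} = \sqrt{227628 - 471206} = \sqrt{-243578} = i \sqrt{243578}$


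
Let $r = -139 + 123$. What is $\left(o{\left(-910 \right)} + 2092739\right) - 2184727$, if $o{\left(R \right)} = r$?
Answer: $-92004$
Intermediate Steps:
$r = -16$
$o{\left(R \right)} = -16$
$\left(o{\left(-910 \right)} + 2092739\right) - 2184727 = \left(-16 + 2092739\right) - 2184727 = 2092723 - 2184727 = -92004$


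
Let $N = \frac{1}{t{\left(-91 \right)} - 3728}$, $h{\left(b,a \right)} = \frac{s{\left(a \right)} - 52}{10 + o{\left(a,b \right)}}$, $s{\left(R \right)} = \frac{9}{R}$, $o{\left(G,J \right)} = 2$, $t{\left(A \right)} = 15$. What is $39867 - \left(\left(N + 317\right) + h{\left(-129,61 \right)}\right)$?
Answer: $\frac{107505322751}{2717916} \approx 39554.0$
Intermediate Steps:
$h{\left(b,a \right)} = - \frac{13}{3} + \frac{3}{4 a}$ ($h{\left(b,a \right)} = \frac{\frac{9}{a} - 52}{10 + 2} = \frac{-52 + \frac{9}{a}}{12} = \left(-52 + \frac{9}{a}\right) \frac{1}{12} = - \frac{13}{3} + \frac{3}{4 a}$)
$N = - \frac{1}{3713}$ ($N = \frac{1}{15 - 3728} = \frac{1}{-3713} = - \frac{1}{3713} \approx -0.00026932$)
$39867 - \left(\left(N + 317\right) + h{\left(-129,61 \right)}\right) = 39867 - \left(\left(- \frac{1}{3713} + 317\right) + \frac{9 - 3172}{12 \cdot 61}\right) = 39867 - \left(\frac{1177020}{3713} + \frac{1}{12} \cdot \frac{1}{61} \left(9 - 3172\right)\right) = 39867 - \left(\frac{1177020}{3713} + \frac{1}{12} \cdot \frac{1}{61} \left(-3163\right)\right) = 39867 - \left(\frac{1177020}{3713} - \frac{3163}{732}\right) = 39867 - \frac{849834421}{2717916} = \frac{107505322751}{2717916}$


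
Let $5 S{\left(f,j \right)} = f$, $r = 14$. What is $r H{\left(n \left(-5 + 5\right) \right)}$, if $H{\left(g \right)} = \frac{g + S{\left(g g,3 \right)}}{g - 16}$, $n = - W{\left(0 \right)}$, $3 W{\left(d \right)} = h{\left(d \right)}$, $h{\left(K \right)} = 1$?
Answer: $0$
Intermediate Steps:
$W{\left(d \right)} = \frac{1}{3}$ ($W{\left(d \right)} = \frac{1}{3} \cdot 1 = \frac{1}{3}$)
$n = - \frac{1}{3}$ ($n = \left(-1\right) \frac{1}{3} = - \frac{1}{3} \approx -0.33333$)
$S{\left(f,j \right)} = \frac{f}{5}$
$H{\left(g \right)} = \frac{g + \frac{g^{2}}{5}}{-16 + g}$ ($H{\left(g \right)} = \frac{g + \frac{g g}{5}}{g - 16} = \frac{g + \frac{g^{2}}{5}}{-16 + g}$)
$r H{\left(n \left(-5 + 5\right) \right)} = 14 \frac{- \frac{-5 + 5}{3} \left(5 - \frac{-5 + 5}{3}\right)}{5 \left(-16 - \frac{-5 + 5}{3}\right)} = 14 \frac{\left(- \frac{1}{3}\right) 0 \left(5 - 0\right)}{5 \left(-16 - 0\right)} = 14 \cdot \frac{1}{5} \cdot 0 \frac{1}{-16 + 0} \left(5 + 0\right) = 14 \cdot \frac{1}{5} \cdot 0 \frac{1}{-16} \cdot 5 = 14 \cdot \frac{1}{5} \cdot 0 \left(- \frac{1}{16}\right) 5 = 14 \cdot 0 = 0$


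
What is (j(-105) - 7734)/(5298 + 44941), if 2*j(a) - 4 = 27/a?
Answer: -541249/3516730 ≈ -0.15391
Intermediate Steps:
j(a) = 2 + 27/(2*a) (j(a) = 2 + (27/a)/2 = 2 + 27/(2*a))
(j(-105) - 7734)/(5298 + 44941) = ((2 + (27/2)/(-105)) - 7734)/(5298 + 44941) = ((2 + (27/2)*(-1/105)) - 7734)/50239 = ((2 - 9/70) - 7734)*(1/50239) = (131/70 - 7734)*(1/50239) = -541249/70*1/50239 = -541249/3516730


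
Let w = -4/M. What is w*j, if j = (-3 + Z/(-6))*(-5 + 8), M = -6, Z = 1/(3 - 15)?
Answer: -215/36 ≈ -5.9722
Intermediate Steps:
Z = -1/12 (Z = 1/(-12) = -1/12 ≈ -0.083333)
w = ⅔ (w = -4/(-6) = -4*(-⅙) = ⅔ ≈ 0.66667)
j = -215/24 (j = (-3 - 1/12/(-6))*(-5 + 8) = (-3 - 1/12*(-⅙))*3 = (-3 + 1/72)*3 = -215/72*3 = -215/24 ≈ -8.9583)
w*j = (⅔)*(-215/24) = -215/36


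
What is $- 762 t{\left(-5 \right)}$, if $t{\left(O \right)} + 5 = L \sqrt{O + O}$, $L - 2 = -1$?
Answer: $3810 - 762 i \sqrt{10} \approx 3810.0 - 2409.7 i$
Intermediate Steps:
$L = 1$ ($L = 2 - 1 = 1$)
$t{\left(O \right)} = -5 + \sqrt{2} \sqrt{O}$ ($t{\left(O \right)} = -5 + 1 \sqrt{O + O} = -5 + 1 \sqrt{2 O} = -5 + 1 \sqrt{2} \sqrt{O} = -5 + \sqrt{2} \sqrt{O}$)
$- 762 t{\left(-5 \right)} = - 762 \left(-5 + \sqrt{2} \sqrt{-5}\right) = - 762 \left(-5 + \sqrt{2} i \sqrt{5}\right) = - 762 \left(-5 + i \sqrt{10}\right) = 3810 - 762 i \sqrt{10}$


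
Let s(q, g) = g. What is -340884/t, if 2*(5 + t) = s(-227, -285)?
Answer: 681768/295 ≈ 2311.1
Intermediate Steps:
t = -295/2 (t = -5 + (1/2)*(-285) = -5 - 285/2 = -295/2 ≈ -147.50)
-340884/t = -340884/(-295/2) = -340884*(-2/295) = 681768/295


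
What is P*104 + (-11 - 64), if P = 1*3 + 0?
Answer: 237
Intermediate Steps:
P = 3 (P = 3 + 0 = 3)
P*104 + (-11 - 64) = 3*104 + (-11 - 64) = 312 - 75 = 237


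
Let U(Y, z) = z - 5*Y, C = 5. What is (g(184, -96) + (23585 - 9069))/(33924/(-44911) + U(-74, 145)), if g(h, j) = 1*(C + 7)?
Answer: 652467008/23095241 ≈ 28.251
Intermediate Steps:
g(h, j) = 12 (g(h, j) = 1*(5 + 7) = 1*12 = 12)
(g(184, -96) + (23585 - 9069))/(33924/(-44911) + U(-74, 145)) = (12 + (23585 - 9069))/(33924/(-44911) + (145 - 5*(-74))) = (12 + 14516)/(33924*(-1/44911) + (145 + 370)) = 14528/(-33924/44911 + 515) = 14528/(23095241/44911) = 14528*(44911/23095241) = 652467008/23095241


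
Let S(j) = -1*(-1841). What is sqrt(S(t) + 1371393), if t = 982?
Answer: sqrt(1373234) ≈ 1171.9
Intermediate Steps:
S(j) = 1841
sqrt(S(t) + 1371393) = sqrt(1841 + 1371393) = sqrt(1373234)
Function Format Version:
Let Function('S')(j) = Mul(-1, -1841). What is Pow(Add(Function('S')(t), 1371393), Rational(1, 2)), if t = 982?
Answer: Pow(1373234, Rational(1, 2)) ≈ 1171.9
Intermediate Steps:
Function('S')(j) = 1841
Pow(Add(Function('S')(t), 1371393), Rational(1, 2)) = Pow(Add(1841, 1371393), Rational(1, 2)) = Pow(1373234, Rational(1, 2))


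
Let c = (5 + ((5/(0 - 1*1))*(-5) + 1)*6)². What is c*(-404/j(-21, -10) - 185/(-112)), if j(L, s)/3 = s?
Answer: 94052497/240 ≈ 3.9189e+5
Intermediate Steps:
j(L, s) = 3*s
c = 25921 (c = (5 + ((5/(0 - 1))*(-5) + 1)*6)² = (5 + ((5/(-1))*(-5) + 1)*6)² = (5 + ((5*(-1))*(-5) + 1)*6)² = (5 + (-5*(-5) + 1)*6)² = (5 + (25 + 1)*6)² = (5 + 26*6)² = (5 + 156)² = 161² = 25921)
c*(-404/j(-21, -10) - 185/(-112)) = 25921*(-404/(3*(-10)) - 185/(-112)) = 25921*(-404/(-30) - 185*(-1/112)) = 25921*(-404*(-1/30) + 185/112) = 25921*(202/15 + 185/112) = 25921*(25399/1680) = 94052497/240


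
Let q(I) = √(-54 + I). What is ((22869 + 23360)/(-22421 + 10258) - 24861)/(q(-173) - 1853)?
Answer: 140100962479/10441436817 + 75607643*I*√227/10441436817 ≈ 13.418 + 0.1091*I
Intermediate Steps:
((22869 + 23360)/(-22421 + 10258) - 24861)/(q(-173) - 1853) = ((22869 + 23360)/(-22421 + 10258) - 24861)/(√(-54 - 173) - 1853) = (46229/(-12163) - 24861)/(√(-227) - 1853) = (46229*(-1/12163) - 24861)/(I*√227 - 1853) = (-46229/12163 - 24861)/(-1853 + I*√227) = -302430572/(12163*(-1853 + I*√227))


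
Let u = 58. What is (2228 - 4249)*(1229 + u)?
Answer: -2601027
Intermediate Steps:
(2228 - 4249)*(1229 + u) = (2228 - 4249)*(1229 + 58) = -2021*1287 = -2601027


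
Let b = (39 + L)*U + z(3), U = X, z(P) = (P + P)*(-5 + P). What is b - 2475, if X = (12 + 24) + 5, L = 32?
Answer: 424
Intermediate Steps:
X = 41 (X = 36 + 5 = 41)
z(P) = 2*P*(-5 + P) (z(P) = (2*P)*(-5 + P) = 2*P*(-5 + P))
U = 41
b = 2899 (b = (39 + 32)*41 + 2*3*(-5 + 3) = 71*41 + 2*3*(-2) = 2911 - 12 = 2899)
b - 2475 = 2899 - 2475 = 424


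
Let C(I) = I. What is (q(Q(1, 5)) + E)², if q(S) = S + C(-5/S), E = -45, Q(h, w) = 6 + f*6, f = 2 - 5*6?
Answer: 1124193841/26244 ≈ 42836.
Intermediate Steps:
f = -28 (f = 2 - 30 = -28)
Q(h, w) = -162 (Q(h, w) = 6 - 28*6 = 6 - 168 = -162)
q(S) = S - 5/S
(q(Q(1, 5)) + E)² = ((-162 - 5/(-162)) - 45)² = ((-162 - 5*(-1/162)) - 45)² = ((-162 + 5/162) - 45)² = (-26239/162 - 45)² = (-33529/162)² = 1124193841/26244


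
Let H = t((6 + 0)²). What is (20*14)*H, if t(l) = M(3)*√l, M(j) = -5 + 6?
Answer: 1680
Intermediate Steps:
M(j) = 1
t(l) = √l (t(l) = 1*√l = √l)
H = 6 (H = √((6 + 0)²) = √(6²) = √36 = 6)
(20*14)*H = (20*14)*6 = 280*6 = 1680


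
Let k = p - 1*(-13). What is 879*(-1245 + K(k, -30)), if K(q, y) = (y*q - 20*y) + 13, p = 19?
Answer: -1399368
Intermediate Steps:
k = 32 (k = 19 - 1*(-13) = 19 + 13 = 32)
K(q, y) = 13 - 20*y + q*y (K(q, y) = (q*y - 20*y) + 13 = (-20*y + q*y) + 13 = 13 - 20*y + q*y)
879*(-1245 + K(k, -30)) = 879*(-1245 + (13 - 20*(-30) + 32*(-30))) = 879*(-1245 + (13 + 600 - 960)) = 879*(-1245 - 347) = 879*(-1592) = -1399368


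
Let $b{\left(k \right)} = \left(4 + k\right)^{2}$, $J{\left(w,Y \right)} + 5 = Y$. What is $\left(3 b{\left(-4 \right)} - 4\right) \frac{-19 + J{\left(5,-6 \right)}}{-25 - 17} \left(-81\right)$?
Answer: $\frac{1620}{7} \approx 231.43$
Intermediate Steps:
$J{\left(w,Y \right)} = -5 + Y$
$\left(3 b{\left(-4 \right)} - 4\right) \frac{-19 + J{\left(5,-6 \right)}}{-25 - 17} \left(-81\right) = \left(3 \left(4 - 4\right)^{2} - 4\right) \frac{-19 - 11}{-25 - 17} \left(-81\right) = \left(3 \cdot 0^{2} - 4\right) \frac{-19 - 11}{-42} \left(-81\right) = \left(3 \cdot 0 - 4\right) \left(\left(-30\right) \left(- \frac{1}{42}\right)\right) \left(-81\right) = \left(0 - 4\right) \frac{5}{7} \left(-81\right) = \left(-4\right) \frac{5}{7} \left(-81\right) = \left(- \frac{20}{7}\right) \left(-81\right) = \frac{1620}{7}$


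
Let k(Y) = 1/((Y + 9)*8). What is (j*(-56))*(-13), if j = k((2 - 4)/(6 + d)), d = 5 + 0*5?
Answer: 1001/97 ≈ 10.320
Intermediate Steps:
d = 5 (d = 5 + 0 = 5)
k(Y) = 1/(8*(9 + Y)) (k(Y) = (⅛)/(9 + Y) = 1/(8*(9 + Y)))
j = 11/776 (j = 1/(8*(9 + (2 - 4)/(6 + 5))) = 1/(8*(9 - 2/11)) = 1/(8*(97/11)) = (⅛)*(11/97) = 11/776 ≈ 0.014175)
(j*(-56))*(-13) = ((11/776)*(-56))*(-13) = -77/97*(-13) = 1001/97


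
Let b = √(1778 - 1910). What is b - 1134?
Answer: -1134 + 2*I*√33 ≈ -1134.0 + 11.489*I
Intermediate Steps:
b = 2*I*√33 (b = √(-132) = 2*I*√33 ≈ 11.489*I)
b - 1134 = 2*I*√33 - 1134 = -1134 + 2*I*√33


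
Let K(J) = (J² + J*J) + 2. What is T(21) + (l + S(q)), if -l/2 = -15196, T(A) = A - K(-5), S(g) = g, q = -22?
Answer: 30339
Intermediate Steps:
K(J) = 2 + 2*J² (K(J) = (J² + J²) + 2 = 2*J² + 2 = 2 + 2*J²)
T(A) = -52 + A (T(A) = A - (2 + 2*(-5)²) = A - (2 + 2*25) = A - (2 + 50) = A - 1*52 = A - 52 = -52 + A)
l = 30392 (l = -2*(-15196) = 30392)
T(21) + (l + S(q)) = (-52 + 21) + (30392 - 22) = -31 + 30370 = 30339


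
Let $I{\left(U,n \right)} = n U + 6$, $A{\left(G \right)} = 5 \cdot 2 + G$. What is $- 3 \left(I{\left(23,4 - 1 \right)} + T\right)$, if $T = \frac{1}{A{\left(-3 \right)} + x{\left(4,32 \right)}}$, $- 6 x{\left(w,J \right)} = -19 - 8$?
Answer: $- \frac{5181}{23} \approx -225.26$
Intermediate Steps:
$x{\left(w,J \right)} = \frac{9}{2}$ ($x{\left(w,J \right)} = - \frac{-19 - 8}{6} = \left(- \frac{1}{6}\right) \left(-27\right) = \frac{9}{2}$)
$A{\left(G \right)} = 10 + G$
$T = \frac{2}{23}$ ($T = \frac{1}{\left(10 - 3\right) + \frac{9}{2}} = \frac{1}{7 + \frac{9}{2}} = \frac{1}{\frac{23}{2}} = \frac{2}{23} \approx 0.086957$)
$I{\left(U,n \right)} = 6 + U n$ ($I{\left(U,n \right)} = U n + 6 = 6 + U n$)
$- 3 \left(I{\left(23,4 - 1 \right)} + T\right) = - 3 \left(\left(6 + 23 \left(4 - 1\right)\right) + \frac{2}{23}\right) = - 3 \left(\left(6 + 23 \cdot 3\right) + \frac{2}{23}\right) = - 3 \left(\left(6 + 69\right) + \frac{2}{23}\right) = - 3 \left(75 + \frac{2}{23}\right) = \left(-3\right) \frac{1727}{23} = - \frac{5181}{23}$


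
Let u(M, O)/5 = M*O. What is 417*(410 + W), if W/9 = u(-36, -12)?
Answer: 8277450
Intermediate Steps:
u(M, O) = 5*M*O (u(M, O) = 5*(M*O) = 5*M*O)
W = 19440 (W = 9*(5*(-36)*(-12)) = 9*2160 = 19440)
417*(410 + W) = 417*(410 + 19440) = 417*19850 = 8277450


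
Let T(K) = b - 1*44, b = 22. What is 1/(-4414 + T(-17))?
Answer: -1/4436 ≈ -0.00022543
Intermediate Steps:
T(K) = -22 (T(K) = 22 - 1*44 = 22 - 44 = -22)
1/(-4414 + T(-17)) = 1/(-4414 - 22) = 1/(-4436) = -1/4436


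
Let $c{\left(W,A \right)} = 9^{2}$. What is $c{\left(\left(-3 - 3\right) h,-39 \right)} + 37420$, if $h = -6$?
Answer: $37501$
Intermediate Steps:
$c{\left(W,A \right)} = 81$
$c{\left(\left(-3 - 3\right) h,-39 \right)} + 37420 = 81 + 37420 = 37501$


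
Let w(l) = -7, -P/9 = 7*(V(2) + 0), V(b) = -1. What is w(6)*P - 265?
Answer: -706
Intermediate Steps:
P = 63 (P = -63*(-1 + 0) = -63*(-1) = -9*(-7) = 63)
w(6)*P - 265 = -7*63 - 265 = -441 - 265 = -706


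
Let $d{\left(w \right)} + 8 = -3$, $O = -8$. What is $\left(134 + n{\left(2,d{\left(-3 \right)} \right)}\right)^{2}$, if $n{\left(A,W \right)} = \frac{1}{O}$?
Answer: $\frac{1147041}{64} \approx 17923.0$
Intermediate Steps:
$d{\left(w \right)} = -11$ ($d{\left(w \right)} = -8 - 3 = -11$)
$n{\left(A,W \right)} = - \frac{1}{8}$ ($n{\left(A,W \right)} = \frac{1}{-8} = - \frac{1}{8}$)
$\left(134 + n{\left(2,d{\left(-3 \right)} \right)}\right)^{2} = \left(134 - \frac{1}{8}\right)^{2} = \left(\frac{1071}{8}\right)^{2} = \frac{1147041}{64}$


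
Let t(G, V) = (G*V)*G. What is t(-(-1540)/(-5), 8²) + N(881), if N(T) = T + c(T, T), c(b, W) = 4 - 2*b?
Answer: 6070419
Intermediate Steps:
N(T) = 4 - T (N(T) = T + (4 - 2*T) = 4 - T)
t(G, V) = V*G²
t(-(-1540)/(-5), 8²) + N(881) = 8²*(-(-1540)/(-5))² + (4 - 1*881) = 64*(-(-1540)*(-1)/5)² + (4 - 881) = 64*(-308*1)² - 877 = 64*(-308)² - 877 = 64*94864 - 877 = 6071296 - 877 = 6070419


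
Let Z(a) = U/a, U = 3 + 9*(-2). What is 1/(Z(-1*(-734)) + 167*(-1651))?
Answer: -734/202376293 ≈ -3.6269e-6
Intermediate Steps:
U = -15 (U = 3 - 18 = -15)
Z(a) = -15/a
1/(Z(-1*(-734)) + 167*(-1651)) = 1/(-15/((-1*(-734))) + 167*(-1651)) = 1/(-15/734 - 275717) = 1/(-202376293/734) = -734/202376293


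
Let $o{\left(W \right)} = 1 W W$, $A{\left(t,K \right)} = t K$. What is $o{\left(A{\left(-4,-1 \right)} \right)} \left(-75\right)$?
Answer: $-1200$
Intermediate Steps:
$A{\left(t,K \right)} = K t$
$o{\left(W \right)} = W^{2}$ ($o{\left(W \right)} = 1 W^{2} = W^{2}$)
$o{\left(A{\left(-4,-1 \right)} \right)} \left(-75\right) = \left(\left(-1\right) \left(-4\right)\right)^{2} \left(-75\right) = 4^{2} \left(-75\right) = 16 \left(-75\right) = -1200$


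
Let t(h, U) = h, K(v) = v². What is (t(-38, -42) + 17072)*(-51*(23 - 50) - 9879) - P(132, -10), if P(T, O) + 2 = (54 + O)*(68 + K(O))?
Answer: -144830458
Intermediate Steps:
P(T, O) = -2 + (54 + O)*(68 + O²)
(t(-38, -42) + 17072)*(-51*(23 - 50) - 9879) - P(132, -10) = (-38 + 17072)*(-51*(23 - 50) - 9879) - (3670 + (-10)³ + 54*(-10)² + 68*(-10)) = 17034*(-51*(-27) - 9879) - (3670 - 1000 + 54*100 - 680) = 17034*(1377 - 9879) - (3670 - 1000 + 5400 - 680) = 17034*(-8502) - 1*7390 = -144823068 - 7390 = -144830458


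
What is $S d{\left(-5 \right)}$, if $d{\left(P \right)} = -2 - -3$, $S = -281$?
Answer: $-281$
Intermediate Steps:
$d{\left(P \right)} = 1$ ($d{\left(P \right)} = -2 + 3 = 1$)
$S d{\left(-5 \right)} = \left(-281\right) 1 = -281$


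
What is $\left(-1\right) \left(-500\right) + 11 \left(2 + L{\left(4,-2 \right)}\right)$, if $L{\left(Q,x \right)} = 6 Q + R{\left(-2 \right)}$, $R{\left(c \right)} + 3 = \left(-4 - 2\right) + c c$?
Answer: $731$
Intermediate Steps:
$R{\left(c \right)} = -9 + c^{2}$ ($R{\left(c \right)} = -3 + \left(\left(-4 - 2\right) + c c\right) = -3 + \left(-6 + c^{2}\right) = -9 + c^{2}$)
$L{\left(Q,x \right)} = -5 + 6 Q$ ($L{\left(Q,x \right)} = 6 Q - \left(9 - \left(-2\right)^{2}\right) = 6 Q + \left(-9 + 4\right) = 6 Q - 5 = -5 + 6 Q$)
$\left(-1\right) \left(-500\right) + 11 \left(2 + L{\left(4,-2 \right)}\right) = \left(-1\right) \left(-500\right) + 11 \left(2 + \left(-5 + 6 \cdot 4\right)\right) = 500 + 11 \left(2 + \left(-5 + 24\right)\right) = 500 + 11 \left(2 + 19\right) = 500 + 11 \cdot 21 = 500 + 231 = 731$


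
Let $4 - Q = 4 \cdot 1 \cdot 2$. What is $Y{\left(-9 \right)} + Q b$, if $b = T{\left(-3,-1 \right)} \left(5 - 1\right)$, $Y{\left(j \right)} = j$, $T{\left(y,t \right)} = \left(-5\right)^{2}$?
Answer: $-409$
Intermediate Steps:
$T{\left(y,t \right)} = 25$
$b = 100$ ($b = 25 \left(5 - 1\right) = 25 \cdot 4 = 100$)
$Q = -4$ ($Q = 4 - 4 \cdot 1 \cdot 2 = 4 - 4 \cdot 2 = 4 - 8 = -4$)
$Y{\left(-9 \right)} + Q b = -9 - 400 = -409$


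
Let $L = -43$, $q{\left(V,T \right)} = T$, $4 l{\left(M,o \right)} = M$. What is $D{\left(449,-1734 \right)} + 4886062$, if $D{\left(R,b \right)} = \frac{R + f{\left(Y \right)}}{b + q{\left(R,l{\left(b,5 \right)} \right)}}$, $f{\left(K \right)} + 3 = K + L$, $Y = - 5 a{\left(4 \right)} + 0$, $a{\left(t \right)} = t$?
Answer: $\frac{21181078004}{4335} \approx 4.8861 \cdot 10^{6}$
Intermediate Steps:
$l{\left(M,o \right)} = \frac{M}{4}$
$Y = -20$ ($Y = \left(-5\right) 4 + 0 = -20 + 0 = -20$)
$f{\left(K \right)} = -46 + K$ ($f{\left(K \right)} = -3 + \left(K - 43\right) = -3 + \left(-43 + K\right) = -46 + K$)
$D{\left(R,b \right)} = \frac{4 \left(-66 + R\right)}{5 b}$ ($D{\left(R,b \right)} = \frac{R - 66}{b + \frac{b}{4}} = \frac{R - 66}{\frac{5}{4} b} = \left(-66 + R\right) \frac{4}{5 b} = \frac{4 \left(-66 + R\right)}{5 b}$)
$D{\left(449,-1734 \right)} + 4886062 = \frac{4 \left(-66 + 449\right)}{5 \left(-1734\right)} + 4886062 = \frac{4}{5} \left(- \frac{1}{1734}\right) 383 + 4886062 = - \frac{766}{4335} + 4886062 = \frac{21181078004}{4335}$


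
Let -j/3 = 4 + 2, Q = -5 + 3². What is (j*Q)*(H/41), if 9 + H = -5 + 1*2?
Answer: 864/41 ≈ 21.073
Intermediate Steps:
Q = 4 (Q = -5 + 9 = 4)
H = -12 (H = -9 + (-5 + 1*2) = -9 + (-5 + 2) = -9 - 3 = -12)
j = -18 (j = -3*(4 + 2) = -3*6 = -18)
(j*Q)*(H/41) = (-18*4)*(-12/41) = -(-864)/41 = -72*(-12/41) = 864/41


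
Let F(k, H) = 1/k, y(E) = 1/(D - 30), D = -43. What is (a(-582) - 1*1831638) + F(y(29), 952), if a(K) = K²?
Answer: -1492987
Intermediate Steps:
y(E) = -1/73 (y(E) = 1/(-43 - 30) = 1/(-73) = -1/73)
(a(-582) - 1*1831638) + F(y(29), 952) = ((-582)² - 1*1831638) + 1/(-1/73) = (338724 - 1831638) - 73 = -1492914 - 73 = -1492987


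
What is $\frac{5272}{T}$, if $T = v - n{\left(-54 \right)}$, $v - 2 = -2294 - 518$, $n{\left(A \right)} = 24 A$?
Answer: $- \frac{2636}{757} \approx -3.4822$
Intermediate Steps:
$v = -2810$ ($v = 2 - 2812 = -2810$)
$T = -1514$ ($T = -2810 - 24 \left(-54\right) = -2810 - -1296 = -2810 + 1296 = -1514$)
$\frac{5272}{T} = \frac{5272}{-1514} = 5272 \left(- \frac{1}{1514}\right) = - \frac{2636}{757}$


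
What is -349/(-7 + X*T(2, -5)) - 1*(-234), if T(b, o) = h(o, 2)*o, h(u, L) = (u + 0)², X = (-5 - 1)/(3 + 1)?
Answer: 83776/361 ≈ 232.07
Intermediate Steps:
X = -3/2 (X = -6/4 = -6*¼ = -3/2 ≈ -1.5000)
h(u, L) = u²
T(b, o) = o³ (T(b, o) = o²*o = o³)
-349/(-7 + X*T(2, -5)) - 1*(-234) = -349/(-7 - 3/2*(-5)³) - 1*(-234) = -349/(-7 - 3/2*(-125)) + 234 = -349/(-7 + 375/2) + 234 = -349/361/2 + 234 = -349*2/361 + 234 = -698/361 + 234 = 83776/361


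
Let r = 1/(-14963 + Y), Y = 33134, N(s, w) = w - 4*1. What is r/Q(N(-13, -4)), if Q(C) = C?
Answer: -1/145368 ≈ -6.8791e-6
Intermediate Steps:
N(s, w) = -4 + w (N(s, w) = w - 4 = -4 + w)
r = 1/18171 (r = 1/(-14963 + 33134) = 1/18171 ≈ 5.5033e-5)
r/Q(N(-13, -4)) = 1/(18171*(-4 - 4)) = (1/18171)/(-8) = (1/18171)*(-⅛) = -1/145368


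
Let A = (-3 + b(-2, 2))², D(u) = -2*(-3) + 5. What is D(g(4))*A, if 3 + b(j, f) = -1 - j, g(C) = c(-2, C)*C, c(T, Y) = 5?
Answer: 275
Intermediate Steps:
g(C) = 5*C
b(j, f) = -4 - j (b(j, f) = -3 + (-1 - j) = -4 - j)
D(u) = 11 (D(u) = 6 + 5 = 11)
A = 25 (A = (-3 + (-4 - 1*(-2)))² = (-3 + (-4 + 2))² = (-3 - 2)² = (-5)² = 25)
D(g(4))*A = 11*25 = 275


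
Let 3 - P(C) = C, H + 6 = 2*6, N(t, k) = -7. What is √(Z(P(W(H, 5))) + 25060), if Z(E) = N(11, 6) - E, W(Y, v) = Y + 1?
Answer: √25057 ≈ 158.29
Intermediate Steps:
H = 6 (H = -6 + 2*6 = -6 + 12 = 6)
W(Y, v) = 1 + Y
P(C) = 3 - C
Z(E) = -7 - E
√(Z(P(W(H, 5))) + 25060) = √((-7 - (3 - (1 + 6))) + 25060) = √((-7 - (3 - 1*7)) + 25060) = √((-7 - (3 - 7)) + 25060) = √((-7 - 1*(-4)) + 25060) = √((-7 + 4) + 25060) = √(-3 + 25060) = √25057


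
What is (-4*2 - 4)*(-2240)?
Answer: 26880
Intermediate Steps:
(-4*2 - 4)*(-2240) = (-8 - 4)*(-2240) = -12*(-2240) = 26880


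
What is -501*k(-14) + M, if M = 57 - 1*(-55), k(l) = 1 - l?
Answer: -7403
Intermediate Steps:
M = 112 (M = 57 + 55 = 112)
-501*k(-14) + M = -501*(1 - 1*(-14)) + 112 = -501*(1 + 14) + 112 = -501*15 + 112 = -7515 + 112 = -7403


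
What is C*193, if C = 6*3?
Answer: 3474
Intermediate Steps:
C = 18
C*193 = 18*193 = 3474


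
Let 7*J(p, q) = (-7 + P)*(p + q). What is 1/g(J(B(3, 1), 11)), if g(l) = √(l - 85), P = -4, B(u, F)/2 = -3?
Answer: -I*√182/130 ≈ -0.10377*I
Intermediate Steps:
B(u, F) = -6 (B(u, F) = 2*(-3) = -6)
J(p, q) = -11*p/7 - 11*q/7 (J(p, q) = ((-7 - 4)*(p + q))/7 = (-11*(p + q))/7 = (-11*p - 11*q)/7 = -11*p/7 - 11*q/7)
g(l) = √(-85 + l)
1/g(J(B(3, 1), 11)) = 1/(√(-85 + (-11/7*(-6) - 11/7*11))) = 1/(√(-85 + (66/7 - 121/7))) = 1/(√(-85 - 55/7)) = 1/(√(-650/7)) = 1/(5*I*√182/7) = -I*√182/130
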